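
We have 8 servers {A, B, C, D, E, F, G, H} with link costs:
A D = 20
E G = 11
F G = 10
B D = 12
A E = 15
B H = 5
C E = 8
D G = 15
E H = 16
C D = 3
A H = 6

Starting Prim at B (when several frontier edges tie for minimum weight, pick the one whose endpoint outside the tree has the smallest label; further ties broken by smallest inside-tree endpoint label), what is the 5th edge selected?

C-E

Prim, starting at B.
Step 1: cheapest edge leaving the tree is B H (5); add H.
Step 2: cheapest edge leaving the tree is A H (6); add A.
Step 3: cheapest edge leaving the tree is B D (12); add D.
Step 4: cheapest edge leaving the tree is C D (3); add C.
Step 5: cheapest edge leaving the tree is C E (8); add E.
Step 6: cheapest edge leaving the tree is E G (11); add G.
Step 7: cheapest edge leaving the tree is F G (10); add F.
The 5th edge added is C E.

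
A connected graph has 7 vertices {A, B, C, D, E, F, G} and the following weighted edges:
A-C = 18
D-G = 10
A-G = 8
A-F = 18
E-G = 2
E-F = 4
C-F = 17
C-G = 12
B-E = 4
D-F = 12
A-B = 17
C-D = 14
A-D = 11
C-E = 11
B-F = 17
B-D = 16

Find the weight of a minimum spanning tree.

Prim's algorithm from F:
Step 1: cheapest edge leaving the tree is E-F (4); add E.
Step 2: cheapest edge leaving the tree is E-G (2); add G.
Step 3: cheapest edge leaving the tree is B-E (4); add B.
Step 4: cheapest edge leaving the tree is A-G (8); add A.
Step 5: cheapest edge leaving the tree is D-G (10); add D.
Step 6: cheapest edge leaving the tree is C-E (11); add C.
MST edges: E-F, E-G, B-E, A-G, D-G, C-E; total weight 4+2+4+8+10+11 = 39.

39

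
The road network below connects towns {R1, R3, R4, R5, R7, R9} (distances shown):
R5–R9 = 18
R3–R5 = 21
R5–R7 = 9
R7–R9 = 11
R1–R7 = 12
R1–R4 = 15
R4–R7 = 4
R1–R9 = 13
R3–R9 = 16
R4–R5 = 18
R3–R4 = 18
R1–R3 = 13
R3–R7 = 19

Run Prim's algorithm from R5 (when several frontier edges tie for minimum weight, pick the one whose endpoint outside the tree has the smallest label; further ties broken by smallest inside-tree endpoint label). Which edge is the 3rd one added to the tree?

R7-R9

Prim's algorithm from R5:
Step 1: cheapest edge leaving the tree is R5–R7 (9); add R7.
Step 2: cheapest edge leaving the tree is R4–R7 (4); add R4.
Step 3: cheapest edge leaving the tree is R7–R9 (11); add R9.
Step 4: cheapest edge leaving the tree is R1–R7 (12); add R1.
Step 5: cheapest edge leaving the tree is R1–R3 (13); add R3.
The 3rd edge added is R7–R9.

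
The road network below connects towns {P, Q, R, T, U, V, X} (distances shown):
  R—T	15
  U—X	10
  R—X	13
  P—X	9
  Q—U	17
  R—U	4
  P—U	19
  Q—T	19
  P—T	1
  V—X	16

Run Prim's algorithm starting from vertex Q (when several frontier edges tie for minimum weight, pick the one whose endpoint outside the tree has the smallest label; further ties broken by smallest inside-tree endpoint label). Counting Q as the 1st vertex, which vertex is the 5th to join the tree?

P

Grow the tree from Q using Prim:
Step 1: frontier [Q—U 17, Q—T 19] → take Q—U (17); add U.
Step 2: frontier [Q—T 19, R—U 4, U—X 10, P—U 19] → take R—U (4); add R.
Step 3: frontier [Q—T 19, R—X 13, R—T 15, U—X 10, P—U 19] → take U—X (10); add X.
Step 4: frontier [Q—T 19, R—T 15, P—U 19, P—X 9, V—X 16] → take P—X (9); add P.
Step 5: frontier [P—T 1, Q—T 19, R—T 15, V—X 16] → take P—T (1); add T.
Step 6: frontier [V—X 16] → take V—X (16); add V.
Vertex order: Q, U, R, X, P, T, V. The 5th vertex is P.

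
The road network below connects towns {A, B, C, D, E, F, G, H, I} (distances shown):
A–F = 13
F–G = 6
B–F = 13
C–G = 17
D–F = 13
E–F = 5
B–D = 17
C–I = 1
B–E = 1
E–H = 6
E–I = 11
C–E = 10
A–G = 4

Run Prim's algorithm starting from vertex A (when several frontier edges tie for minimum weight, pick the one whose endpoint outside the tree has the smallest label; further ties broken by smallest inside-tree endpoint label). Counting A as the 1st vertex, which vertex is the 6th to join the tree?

H

Prim's algorithm from A:
Step 1: frontier [A–G 4, A–F 13] → take A–G (4); add G.
Step 2: frontier [A–F 13, F–G 6, C–G 17] → take F–G (6); add F.
Step 3: frontier [E–F 5, B–F 13, D–F 13, C–G 17] → take E–F (5); add E.
Step 4: frontier [B–E 1, E–H 6, C–E 10, E–I 11, B–F 13, D–F 13, C–G 17] → take B–E (1); add B.
Step 5: frontier [B–D 17, E–H 6, C–E 10, E–I 11, D–F 13, C–G 17] → take E–H (6); add H.
Step 6: frontier [B–D 17, C–E 10, E–I 11, D–F 13, C–G 17] → take C–E (10); add C.
Step 7: frontier [B–D 17, C–I 1, E–I 11, D–F 13] → take C–I (1); add I.
Step 8: frontier [B–D 17, D–F 13] → take D–F (13); add D.
Vertex order: A, G, F, E, B, H, C, I, D. The 6th vertex is H.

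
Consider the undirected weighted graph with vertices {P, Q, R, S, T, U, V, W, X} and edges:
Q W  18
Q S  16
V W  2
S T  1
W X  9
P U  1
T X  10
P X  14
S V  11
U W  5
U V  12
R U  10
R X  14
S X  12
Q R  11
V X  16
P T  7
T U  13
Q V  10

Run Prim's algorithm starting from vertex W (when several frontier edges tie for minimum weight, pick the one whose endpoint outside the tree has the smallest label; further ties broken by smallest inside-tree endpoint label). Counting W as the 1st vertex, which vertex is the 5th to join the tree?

T

Prim, starting at W.
Step 1: cheapest edge leaving the tree is V W (2); add V.
Step 2: cheapest edge leaving the tree is U W (5); add U.
Step 3: cheapest edge leaving the tree is P U (1); add P.
Step 4: cheapest edge leaving the tree is P T (7); add T.
Step 5: cheapest edge leaving the tree is S T (1); add S.
Step 6: cheapest edge leaving the tree is W X (9); add X.
Step 7: cheapest edge leaving the tree is Q V (10); add Q.
Step 8: cheapest edge leaving the tree is R U (10); add R.
Vertex order: W, V, U, P, T, S, X, Q, R. The 5th vertex is T.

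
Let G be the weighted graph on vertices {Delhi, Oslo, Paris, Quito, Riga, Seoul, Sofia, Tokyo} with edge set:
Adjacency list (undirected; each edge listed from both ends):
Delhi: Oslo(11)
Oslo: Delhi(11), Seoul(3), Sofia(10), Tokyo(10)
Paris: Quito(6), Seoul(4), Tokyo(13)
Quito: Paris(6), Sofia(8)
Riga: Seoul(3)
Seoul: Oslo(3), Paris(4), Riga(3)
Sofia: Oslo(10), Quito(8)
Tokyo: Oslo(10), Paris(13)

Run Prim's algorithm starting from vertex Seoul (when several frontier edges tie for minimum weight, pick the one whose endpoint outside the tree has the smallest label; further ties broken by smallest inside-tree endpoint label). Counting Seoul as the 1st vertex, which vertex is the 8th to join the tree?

Prim's algorithm from Seoul:
Step 1: cheapest edge leaving the tree is Oslo—Seoul (3); add Oslo.
Step 2: cheapest edge leaving the tree is Riga—Seoul (3); add Riga.
Step 3: cheapest edge leaving the tree is Paris—Seoul (4); add Paris.
Step 4: cheapest edge leaving the tree is Paris—Quito (6); add Quito.
Step 5: cheapest edge leaving the tree is Quito—Sofia (8); add Sofia.
Step 6: cheapest edge leaving the tree is Oslo—Tokyo (10); add Tokyo.
Step 7: cheapest edge leaving the tree is Delhi—Oslo (11); add Delhi.
Vertex order: Seoul, Oslo, Riga, Paris, Quito, Sofia, Tokyo, Delhi. The 8th vertex is Delhi.

Delhi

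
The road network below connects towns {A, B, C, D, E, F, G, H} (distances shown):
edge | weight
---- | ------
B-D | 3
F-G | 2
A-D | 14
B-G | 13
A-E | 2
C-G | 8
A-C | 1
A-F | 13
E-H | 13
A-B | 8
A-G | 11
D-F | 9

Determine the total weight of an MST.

37

Prim, starting at H.
Step 1: frontier [E-H 13] → take E-H (13); add E.
Step 2: frontier [A-E 2] → take A-E (2); add A.
Step 3: frontier [A-C 1, A-B 8, A-G 11, A-F 13, A-D 14] → take A-C (1); add C.
Step 4: frontier [A-B 8, A-G 11, A-F 13, A-D 14, C-G 8] → take A-B (8); add B.
Step 5: frontier [A-G 11, A-F 13, A-D 14, B-D 3, B-G 13, C-G 8] → take B-D (3); add D.
Step 6: frontier [A-G 11, A-F 13, B-G 13, C-G 8, D-F 9] → take C-G (8); add G.
Step 7: frontier [A-F 13, D-F 9, F-G 2] → take F-G (2); add F.
MST edges: E-H, A-E, A-C, A-B, B-D, C-G, F-G; total weight 13+2+1+8+3+8+2 = 37.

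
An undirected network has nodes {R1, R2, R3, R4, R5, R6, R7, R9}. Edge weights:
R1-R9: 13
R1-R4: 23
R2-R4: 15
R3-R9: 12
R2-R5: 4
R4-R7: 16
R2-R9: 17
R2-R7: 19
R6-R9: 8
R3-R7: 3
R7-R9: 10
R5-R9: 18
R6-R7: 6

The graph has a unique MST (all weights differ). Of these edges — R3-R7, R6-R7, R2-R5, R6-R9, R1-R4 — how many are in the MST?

4

Kruskal: consider edges lightest-first.
R3-R7 (3): add — endpoints in different components.
R2-R5 (4): add — endpoints in different components.
R6-R7 (6): add — endpoints in different components.
R6-R9 (8): add — endpoints in different components.
R7-R9 (10): skip — R7 and R9 already connected.
R3-R9 (12): skip — R3 and R9 already connected.
R1-R9 (13): add — endpoints in different components.
R2-R4 (15): add — endpoints in different components.
R4-R7 (16): add — endpoints in different components.
MST edge set: {R3-R7, R2-R5, R6-R7, R6-R9, R1-R9, R2-R4, R4-R7}.
Of the listed edges, {R3-R7, R6-R7, R2-R5, R6-R9} are in the MST → 4.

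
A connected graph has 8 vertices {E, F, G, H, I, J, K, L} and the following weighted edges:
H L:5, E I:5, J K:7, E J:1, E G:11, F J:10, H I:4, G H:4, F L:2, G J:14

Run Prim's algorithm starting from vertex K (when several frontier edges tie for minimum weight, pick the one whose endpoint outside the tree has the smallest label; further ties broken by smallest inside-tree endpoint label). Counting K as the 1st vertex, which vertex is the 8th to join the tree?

F

Grow the tree from K using Prim:
Step 1: frontier [J K 7] → take J K (7); add J.
Step 2: frontier [E J 1, F J 10, G J 14] → take E J (1); add E.
Step 3: frontier [E I 5, E G 11, F J 10, G J 14] → take E I (5); add I.
Step 4: frontier [E G 11, H I 4, F J 10, G J 14] → take H I (4); add H.
Step 5: frontier [E G 11, G H 4, H L 5, F J 10, G J 14] → take G H (4); add G.
Step 6: frontier [H L 5, F J 10] → take H L (5); add L.
Step 7: frontier [F J 10, F L 2] → take F L (2); add F.
Vertex order: K, J, E, I, H, G, L, F. The 8th vertex is F.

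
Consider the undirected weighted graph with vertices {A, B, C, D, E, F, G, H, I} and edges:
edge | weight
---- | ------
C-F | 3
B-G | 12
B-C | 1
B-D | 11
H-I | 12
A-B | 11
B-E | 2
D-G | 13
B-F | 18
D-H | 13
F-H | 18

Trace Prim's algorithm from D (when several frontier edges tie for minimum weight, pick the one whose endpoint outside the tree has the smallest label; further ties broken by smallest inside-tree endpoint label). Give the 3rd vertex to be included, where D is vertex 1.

C

Prim, starting at D.
Step 1: cheapest edge leaving the tree is B-D (11); add B.
Step 2: cheapest edge leaving the tree is B-C (1); add C.
Step 3: cheapest edge leaving the tree is B-E (2); add E.
Step 4: cheapest edge leaving the tree is C-F (3); add F.
Step 5: cheapest edge leaving the tree is A-B (11); add A.
Step 6: cheapest edge leaving the tree is B-G (12); add G.
Step 7: cheapest edge leaving the tree is D-H (13); add H.
Step 8: cheapest edge leaving the tree is H-I (12); add I.
Vertex order: D, B, C, E, F, A, G, H, I. The 3rd vertex is C.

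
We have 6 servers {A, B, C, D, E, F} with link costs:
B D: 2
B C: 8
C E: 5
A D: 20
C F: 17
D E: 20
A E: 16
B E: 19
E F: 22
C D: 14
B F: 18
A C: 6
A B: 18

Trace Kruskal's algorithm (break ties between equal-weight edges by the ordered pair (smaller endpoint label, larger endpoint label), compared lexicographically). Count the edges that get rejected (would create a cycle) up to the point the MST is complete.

Kruskal: consider edges lightest-first.
B D (2): add. Components now {A} {B,D} {C} {E} {F}
C E (5): add. Components now {A} {B,D} {C,E} {F}
A C (6): add. Components now {A,C,E} {B,D} {F}
B C (8): add. Components now {A,B,C,D,E} {F}
C D (14): skip — C and D already connected.
A E (16): skip — A and E already connected.
C F (17): add. Components now {A,B,C,D,E,F}
Edges rejected before the tree was complete: 2.

2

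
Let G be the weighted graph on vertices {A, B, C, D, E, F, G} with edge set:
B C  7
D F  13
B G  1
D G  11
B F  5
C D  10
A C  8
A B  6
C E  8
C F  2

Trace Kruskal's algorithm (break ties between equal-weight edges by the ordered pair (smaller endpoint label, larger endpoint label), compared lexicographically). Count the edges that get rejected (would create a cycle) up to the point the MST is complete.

2

Kruskal's algorithm — process edges by increasing weight (ties by edge label):
B G (1): add — endpoints in different components.
C F (2): add — endpoints in different components.
B F (5): add — endpoints in different components.
A B (6): add — endpoints in different components.
B C (7): skip — B and C already connected.
A C (8): skip — A and C already connected.
C E (8): add — endpoints in different components.
C D (10): add — endpoints in different components.
Edges rejected before the tree was complete: 2.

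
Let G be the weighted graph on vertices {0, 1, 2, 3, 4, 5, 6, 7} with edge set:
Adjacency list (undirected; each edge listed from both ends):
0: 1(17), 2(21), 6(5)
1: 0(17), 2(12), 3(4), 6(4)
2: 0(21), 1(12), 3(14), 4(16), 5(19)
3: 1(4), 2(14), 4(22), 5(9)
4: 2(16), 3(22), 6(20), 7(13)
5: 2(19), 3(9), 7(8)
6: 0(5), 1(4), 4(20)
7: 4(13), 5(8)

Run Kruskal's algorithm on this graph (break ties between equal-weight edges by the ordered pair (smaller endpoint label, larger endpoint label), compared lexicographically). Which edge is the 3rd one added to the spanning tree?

Kruskal's algorithm — process edges by increasing weight (ties by edge label):
1-3 (4): add — endpoints in different components.
1-6 (4): add — endpoints in different components.
0-6 (5): add — endpoints in different components.
5-7 (8): add — endpoints in different components.
3-5 (9): add — endpoints in different components.
1-2 (12): add — endpoints in different components.
4-7 (13): add — endpoints in different components.
The 3rd edge added is 0-6.

0-6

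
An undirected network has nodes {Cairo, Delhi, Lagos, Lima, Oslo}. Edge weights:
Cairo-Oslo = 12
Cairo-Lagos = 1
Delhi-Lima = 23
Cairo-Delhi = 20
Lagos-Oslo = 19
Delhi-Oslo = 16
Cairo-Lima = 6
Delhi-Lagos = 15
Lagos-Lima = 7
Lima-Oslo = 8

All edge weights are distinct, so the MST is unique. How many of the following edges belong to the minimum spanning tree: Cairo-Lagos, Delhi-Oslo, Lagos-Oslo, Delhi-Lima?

1

Kruskal: consider edges lightest-first.
Cairo-Lagos (1): add. Components now {Delhi} {Lima} {Cairo,Lagos} {Oslo}
Cairo-Lima (6): add. Components now {Delhi} {Cairo,Lagos,Lima} {Oslo}
Lagos-Lima (7): skip — Lima and Lagos already connected.
Lima-Oslo (8): add. Components now {Delhi} {Cairo,Lagos,Lima,Oslo}
Cairo-Oslo (12): skip — Cairo and Oslo already connected.
Delhi-Lagos (15): add. Components now {Cairo,Delhi,Lagos,Lima,Oslo}
MST edge set: {Cairo-Lagos, Cairo-Lima, Lima-Oslo, Delhi-Lagos}.
Of the listed edges, {Cairo-Lagos} are in the MST → 1.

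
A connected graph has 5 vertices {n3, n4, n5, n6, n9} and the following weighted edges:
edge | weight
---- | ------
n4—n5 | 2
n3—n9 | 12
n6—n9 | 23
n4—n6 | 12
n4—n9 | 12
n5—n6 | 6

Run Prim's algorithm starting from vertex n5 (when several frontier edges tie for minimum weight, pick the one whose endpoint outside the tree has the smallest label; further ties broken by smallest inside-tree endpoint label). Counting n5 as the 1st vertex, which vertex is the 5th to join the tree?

Prim, starting at n5.
Step 1: frontier [n4—n5 2, n5—n6 6] → take n4—n5 (2); add n4.
Step 2: frontier [n4—n6 12, n4—n9 12, n5—n6 6] → take n5—n6 (6); add n6.
Step 3: frontier [n4—n9 12, n6—n9 23] → take n4—n9 (12); add n9.
Step 4: frontier [n3—n9 12] → take n3—n9 (12); add n3.
Vertex order: n5, n4, n6, n9, n3. The 5th vertex is n3.

n3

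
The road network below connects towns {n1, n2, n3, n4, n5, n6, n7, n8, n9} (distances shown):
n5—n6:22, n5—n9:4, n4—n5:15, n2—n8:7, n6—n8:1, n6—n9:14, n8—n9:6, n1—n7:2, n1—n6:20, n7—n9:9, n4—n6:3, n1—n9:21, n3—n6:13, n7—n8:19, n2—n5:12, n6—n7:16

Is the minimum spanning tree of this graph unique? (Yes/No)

Yes

Sort edges by weight, then run Kruskal:
n6—n8 (1): add — endpoints in different components.
n1—n7 (2): add — endpoints in different components.
n4—n6 (3): add — endpoints in different components.
n5—n9 (4): add — endpoints in different components.
n8—n9 (6): add — endpoints in different components.
n2—n8 (7): add — endpoints in different components.
n7—n9 (9): add — endpoints in different components.
n2—n5 (12): skip — n2 and n5 already connected.
n3—n6 (13): add — endpoints in different components.
Every non-tree edge has weight strictly greater than the heaviest edge on the tree path between its endpoints, so the MST is unique.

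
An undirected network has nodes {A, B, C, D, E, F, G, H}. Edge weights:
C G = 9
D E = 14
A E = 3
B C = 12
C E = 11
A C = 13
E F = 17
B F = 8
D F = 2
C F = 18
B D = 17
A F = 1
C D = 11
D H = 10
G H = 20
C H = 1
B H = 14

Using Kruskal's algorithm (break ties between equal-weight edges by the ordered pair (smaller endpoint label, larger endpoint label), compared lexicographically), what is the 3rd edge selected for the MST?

Kruskal: consider edges lightest-first.
A F (1): add — endpoints in different components.
C H (1): add — endpoints in different components.
D F (2): add — endpoints in different components.
A E (3): add — endpoints in different components.
B F (8): add — endpoints in different components.
C G (9): add — endpoints in different components.
D H (10): add — endpoints in different components.
The 3rd edge added is D F.

D-F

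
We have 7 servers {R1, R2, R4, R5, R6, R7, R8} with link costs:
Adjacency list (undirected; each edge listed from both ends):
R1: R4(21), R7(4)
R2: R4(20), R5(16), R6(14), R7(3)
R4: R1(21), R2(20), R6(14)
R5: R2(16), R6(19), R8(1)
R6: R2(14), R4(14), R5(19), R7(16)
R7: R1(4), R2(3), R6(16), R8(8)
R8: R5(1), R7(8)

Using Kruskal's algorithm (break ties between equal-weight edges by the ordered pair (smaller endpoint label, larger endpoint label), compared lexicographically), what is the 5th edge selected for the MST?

R2-R6

Sort edges by weight, then run Kruskal:
R5 R8 (1): add. Components now {R5,R8} {R4} {R6} {R2} {R7} {R1}
R2 R7 (3): add. Components now {R5,R8} {R4} {R6} {R2,R7} {R1}
R1 R7 (4): add. Components now {R5,R8} {R4} {R6} {R1,R2,R7}
R7 R8 (8): add. Components now {R1,R2,R5,R7,R8} {R4} {R6}
R2 R6 (14): add. Components now {R1,R2,R5,R6,R7,R8} {R4}
R4 R6 (14): add. Components now {R1,R2,R4,R5,R6,R7,R8}
The 5th edge added is R2 R6.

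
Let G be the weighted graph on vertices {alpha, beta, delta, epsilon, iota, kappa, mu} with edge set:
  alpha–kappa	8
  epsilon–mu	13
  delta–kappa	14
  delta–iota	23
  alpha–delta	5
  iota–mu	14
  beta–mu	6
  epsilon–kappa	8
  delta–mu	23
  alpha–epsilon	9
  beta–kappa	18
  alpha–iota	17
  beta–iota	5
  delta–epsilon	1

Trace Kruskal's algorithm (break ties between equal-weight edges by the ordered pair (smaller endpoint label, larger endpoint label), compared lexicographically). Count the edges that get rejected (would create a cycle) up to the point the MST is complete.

2

Kruskal: consider edges lightest-first.
delta–epsilon (1): add. Components now {alpha} {mu} {iota} {delta,epsilon} {beta} {kappa}
alpha–delta (5): add. Components now {alpha,delta,epsilon} {mu} {iota} {beta} {kappa}
beta–iota (5): add. Components now {alpha,delta,epsilon} {mu} {beta,iota} {kappa}
beta–mu (6): add. Components now {alpha,delta,epsilon} {beta,iota,mu} {kappa}
alpha–kappa (8): add. Components now {alpha,delta,epsilon,kappa} {beta,iota,mu}
epsilon–kappa (8): skip — epsilon and kappa already connected.
alpha–epsilon (9): skip — alpha and epsilon already connected.
epsilon–mu (13): add. Components now {alpha,beta,delta,epsilon,iota,kappa,mu}
Edges rejected before the tree was complete: 2.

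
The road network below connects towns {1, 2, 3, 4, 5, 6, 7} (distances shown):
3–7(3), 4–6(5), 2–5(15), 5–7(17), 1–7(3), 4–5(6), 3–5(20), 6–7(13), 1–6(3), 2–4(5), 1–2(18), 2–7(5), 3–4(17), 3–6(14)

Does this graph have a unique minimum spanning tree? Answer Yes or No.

Kruskal: consider edges lightest-first.
1–6 (3): add — endpoints in different components.
1–7 (3): add — endpoints in different components.
3–7 (3): add — endpoints in different components.
2–4 (5): add — endpoints in different components.
2–7 (5): add — endpoints in different components.
4–6 (5): skip — 4 and 6 already connected.
4–5 (6): add — endpoints in different components.
Non-tree edge 4–6 has weight 5, equal to the heaviest edge on its tree cycle — swapping gives another MST of the same weight. Not unique.

No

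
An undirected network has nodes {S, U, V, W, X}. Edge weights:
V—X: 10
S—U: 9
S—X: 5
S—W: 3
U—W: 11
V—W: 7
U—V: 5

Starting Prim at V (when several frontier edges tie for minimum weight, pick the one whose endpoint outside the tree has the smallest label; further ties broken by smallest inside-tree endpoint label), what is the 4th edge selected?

Grow the tree from V using Prim:
Step 1: cheapest edge leaving the tree is U—V (5); add U.
Step 2: cheapest edge leaving the tree is V—W (7); add W.
Step 3: cheapest edge leaving the tree is S—W (3); add S.
Step 4: cheapest edge leaving the tree is S—X (5); add X.
The 4th edge added is S—X.

S-X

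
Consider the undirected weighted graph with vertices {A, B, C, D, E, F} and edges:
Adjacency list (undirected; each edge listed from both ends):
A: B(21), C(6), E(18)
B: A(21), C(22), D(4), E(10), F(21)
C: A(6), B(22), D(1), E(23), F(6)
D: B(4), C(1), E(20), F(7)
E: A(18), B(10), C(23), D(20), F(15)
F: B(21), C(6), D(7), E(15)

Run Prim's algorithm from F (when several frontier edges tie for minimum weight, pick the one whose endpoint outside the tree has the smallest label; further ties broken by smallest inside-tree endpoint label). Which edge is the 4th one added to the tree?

Prim's algorithm from F:
Step 1: frontier [C F 6, D F 7, E F 15, B F 21] → take C F (6); add C.
Step 2: frontier [C D 1, A C 6, B C 22, C E 23, D F 7, E F 15, B F 21] → take C D (1); add D.
Step 3: frontier [A C 6, B C 22, C E 23, B D 4, D E 20, E F 15, B F 21] → take B D (4); add B.
Step 4: frontier [B E 10, A B 21, A C 6, C E 23, D E 20, E F 15] → take A C (6); add A.
Step 5: frontier [A E 18, B E 10, C E 23, D E 20, E F 15] → take B E (10); add E.
The 4th edge added is A C.

A-C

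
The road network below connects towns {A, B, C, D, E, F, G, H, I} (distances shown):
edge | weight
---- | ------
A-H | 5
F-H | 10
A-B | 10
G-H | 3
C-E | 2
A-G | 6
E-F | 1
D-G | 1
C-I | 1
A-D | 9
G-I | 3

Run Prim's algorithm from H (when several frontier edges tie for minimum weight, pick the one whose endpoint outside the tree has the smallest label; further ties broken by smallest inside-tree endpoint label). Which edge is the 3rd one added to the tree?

Prim, starting at H.
Step 1: cheapest edge leaving the tree is G-H (3); add G.
Step 2: cheapest edge leaving the tree is D-G (1); add D.
Step 3: cheapest edge leaving the tree is G-I (3); add I.
Step 4: cheapest edge leaving the tree is C-I (1); add C.
Step 5: cheapest edge leaving the tree is C-E (2); add E.
Step 6: cheapest edge leaving the tree is E-F (1); add F.
Step 7: cheapest edge leaving the tree is A-H (5); add A.
Step 8: cheapest edge leaving the tree is A-B (10); add B.
The 3rd edge added is G-I.

G-I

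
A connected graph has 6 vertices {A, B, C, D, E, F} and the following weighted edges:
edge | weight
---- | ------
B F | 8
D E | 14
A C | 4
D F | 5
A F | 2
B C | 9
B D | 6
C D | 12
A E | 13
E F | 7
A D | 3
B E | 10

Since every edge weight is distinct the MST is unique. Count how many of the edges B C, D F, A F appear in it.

Sort edges by weight, then run Kruskal:
A F (2): add. Components now {A,F} {B} {C} {D} {E}
A D (3): add. Components now {A,D,F} {B} {C} {E}
A C (4): add. Components now {A,C,D,F} {B} {E}
D F (5): skip — D and F already connected.
B D (6): add. Components now {A,B,C,D,F} {E}
E F (7): add. Components now {A,B,C,D,E,F}
MST edge set: {A F, A D, A C, B D, E F}.
Of the listed edges, {A F} are in the MST → 1.

1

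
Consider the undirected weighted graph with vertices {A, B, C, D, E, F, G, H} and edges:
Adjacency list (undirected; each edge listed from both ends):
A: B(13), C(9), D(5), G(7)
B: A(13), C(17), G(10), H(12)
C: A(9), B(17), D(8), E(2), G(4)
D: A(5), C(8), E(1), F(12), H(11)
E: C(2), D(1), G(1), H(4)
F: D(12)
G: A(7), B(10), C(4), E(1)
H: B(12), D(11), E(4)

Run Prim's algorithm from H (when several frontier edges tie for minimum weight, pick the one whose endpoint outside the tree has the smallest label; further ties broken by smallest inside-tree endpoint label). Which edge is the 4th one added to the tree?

Prim, starting at H.
Step 1: cheapest edge leaving the tree is E H (4); add E.
Step 2: cheapest edge leaving the tree is D E (1); add D.
Step 3: cheapest edge leaving the tree is E G (1); add G.
Step 4: cheapest edge leaving the tree is C E (2); add C.
Step 5: cheapest edge leaving the tree is A D (5); add A.
Step 6: cheapest edge leaving the tree is B G (10); add B.
Step 7: cheapest edge leaving the tree is D F (12); add F.
The 4th edge added is C E.

C-E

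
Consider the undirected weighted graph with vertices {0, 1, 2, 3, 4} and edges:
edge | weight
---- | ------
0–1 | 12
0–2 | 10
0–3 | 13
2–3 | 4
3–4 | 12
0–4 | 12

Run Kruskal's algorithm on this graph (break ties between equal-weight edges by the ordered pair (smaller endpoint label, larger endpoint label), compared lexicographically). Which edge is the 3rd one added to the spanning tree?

0-1

Sort edges by weight, then run Kruskal:
2–3 (4): add — endpoints in different components.
0–2 (10): add — endpoints in different components.
0–1 (12): add — endpoints in different components.
0–4 (12): add — endpoints in different components.
The 3rd edge added is 0–1.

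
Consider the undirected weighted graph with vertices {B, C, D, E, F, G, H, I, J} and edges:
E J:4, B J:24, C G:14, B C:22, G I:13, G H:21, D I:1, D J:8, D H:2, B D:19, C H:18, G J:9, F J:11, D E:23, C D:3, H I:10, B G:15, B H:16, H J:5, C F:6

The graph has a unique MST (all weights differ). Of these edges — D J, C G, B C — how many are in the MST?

Sort edges by weight, then run Kruskal:
D I (1): add — endpoints in different components.
D H (2): add — endpoints in different components.
C D (3): add — endpoints in different components.
E J (4): add — endpoints in different components.
H J (5): add — endpoints in different components.
C F (6): add — endpoints in different components.
D J (8): skip — D and J already connected.
G J (9): add — endpoints in different components.
H I (10): skip — H and I already connected.
F J (11): skip — F and J already connected.
G I (13): skip — G and I already connected.
C G (14): skip — C and G already connected.
B G (15): add — endpoints in different components.
MST edge set: {D I, D H, C D, E J, H J, C F, G J, B G}.
Of the listed edges, {} are in the MST → 0.

0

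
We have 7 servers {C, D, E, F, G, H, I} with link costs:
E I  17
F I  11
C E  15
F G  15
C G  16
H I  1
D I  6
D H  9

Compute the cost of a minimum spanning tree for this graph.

64

Sort edges by weight, then run Kruskal:
H I (1): add. Components now {C} {D} {E} {F} {G} {H,I}
D I (6): add. Components now {C} {D,H,I} {E} {F} {G}
D H (9): skip — D and H already connected.
F I (11): add. Components now {C} {D,F,H,I} {E} {G}
C E (15): add. Components now {C,E} {D,F,H,I} {G}
F G (15): add. Components now {C,E} {D,F,G,H,I}
C G (16): add. Components now {C,D,E,F,G,H,I}
MST edges: H I, D I, F I, C E, F G, C G; total weight 1+6+11+15+15+16 = 64.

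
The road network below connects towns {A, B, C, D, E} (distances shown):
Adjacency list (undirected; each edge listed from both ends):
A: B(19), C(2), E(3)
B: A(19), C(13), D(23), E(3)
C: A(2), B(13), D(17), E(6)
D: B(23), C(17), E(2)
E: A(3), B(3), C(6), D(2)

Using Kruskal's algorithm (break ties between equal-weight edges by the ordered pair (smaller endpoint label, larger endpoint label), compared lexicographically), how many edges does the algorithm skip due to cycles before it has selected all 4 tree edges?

Sort edges by weight, then run Kruskal:
A-C (2): add. Components now {A,C} {B} {D} {E}
D-E (2): add. Components now {A,C} {B} {D,E}
A-E (3): add. Components now {A,C,D,E} {B}
B-E (3): add. Components now {A,B,C,D,E}
Edges rejected before the tree was complete: 0.

0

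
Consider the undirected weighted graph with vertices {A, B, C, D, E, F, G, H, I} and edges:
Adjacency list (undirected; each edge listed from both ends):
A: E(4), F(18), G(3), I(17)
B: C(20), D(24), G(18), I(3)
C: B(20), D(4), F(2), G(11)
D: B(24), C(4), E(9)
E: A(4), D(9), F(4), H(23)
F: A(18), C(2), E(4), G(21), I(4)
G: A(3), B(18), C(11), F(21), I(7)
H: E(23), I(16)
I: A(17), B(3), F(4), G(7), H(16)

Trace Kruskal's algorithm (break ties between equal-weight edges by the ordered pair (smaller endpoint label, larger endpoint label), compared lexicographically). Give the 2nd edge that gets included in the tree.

A-G

Kruskal: consider edges lightest-first.
C–F (2): add — endpoints in different components.
A–G (3): add — endpoints in different components.
B–I (3): add — endpoints in different components.
A–E (4): add — endpoints in different components.
C–D (4): add — endpoints in different components.
E–F (4): add — endpoints in different components.
F–I (4): add — endpoints in different components.
G–I (7): skip — G and I already connected.
D–E (9): skip — D and E already connected.
C–G (11): skip — C and G already connected.
H–I (16): add — endpoints in different components.
The 2nd edge added is A–G.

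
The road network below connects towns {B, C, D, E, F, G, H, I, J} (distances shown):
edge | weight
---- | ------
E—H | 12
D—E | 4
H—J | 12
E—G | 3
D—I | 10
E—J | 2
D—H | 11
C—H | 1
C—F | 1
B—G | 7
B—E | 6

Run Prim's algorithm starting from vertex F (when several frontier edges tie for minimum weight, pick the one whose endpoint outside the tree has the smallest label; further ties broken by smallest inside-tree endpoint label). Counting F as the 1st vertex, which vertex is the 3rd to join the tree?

Grow the tree from F using Prim:
Step 1: cheapest edge leaving the tree is C—F (1); add C.
Step 2: cheapest edge leaving the tree is C—H (1); add H.
Step 3: cheapest edge leaving the tree is D—H (11); add D.
Step 4: cheapest edge leaving the tree is D—E (4); add E.
Step 5: cheapest edge leaving the tree is E—J (2); add J.
Step 6: cheapest edge leaving the tree is E—G (3); add G.
Step 7: cheapest edge leaving the tree is B—E (6); add B.
Step 8: cheapest edge leaving the tree is D—I (10); add I.
Vertex order: F, C, H, D, E, J, G, B, I. The 3rd vertex is H.

H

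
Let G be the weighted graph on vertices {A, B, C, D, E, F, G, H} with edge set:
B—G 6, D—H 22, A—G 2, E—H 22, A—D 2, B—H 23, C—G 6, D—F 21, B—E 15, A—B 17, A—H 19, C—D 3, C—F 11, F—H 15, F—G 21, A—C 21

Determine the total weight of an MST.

54

Sort edges by weight, then run Kruskal:
A—D (2): add — endpoints in different components.
A—G (2): add — endpoints in different components.
C—D (3): add — endpoints in different components.
B—G (6): add — endpoints in different components.
C—G (6): skip — C and G already connected.
C—F (11): add — endpoints in different components.
B—E (15): add — endpoints in different components.
F—H (15): add — endpoints in different components.
MST edges: A—D, A—G, C—D, B—G, C—F, B—E, F—H; total weight 2+2+3+6+11+15+15 = 54.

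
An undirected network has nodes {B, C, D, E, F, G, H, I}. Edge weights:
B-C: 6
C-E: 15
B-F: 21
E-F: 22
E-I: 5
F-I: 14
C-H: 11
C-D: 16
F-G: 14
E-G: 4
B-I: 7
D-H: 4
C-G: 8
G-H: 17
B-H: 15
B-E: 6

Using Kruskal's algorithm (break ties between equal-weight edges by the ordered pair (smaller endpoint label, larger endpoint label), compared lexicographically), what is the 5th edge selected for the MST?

B-E

Kruskal's algorithm — process edges by increasing weight (ties by edge label):
D-H (4): add — endpoints in different components.
E-G (4): add — endpoints in different components.
E-I (5): add — endpoints in different components.
B-C (6): add — endpoints in different components.
B-E (6): add — endpoints in different components.
B-I (7): skip — B and I already connected.
C-G (8): skip — C and G already connected.
C-H (11): add — endpoints in different components.
F-G (14): add — endpoints in different components.
The 5th edge added is B-E.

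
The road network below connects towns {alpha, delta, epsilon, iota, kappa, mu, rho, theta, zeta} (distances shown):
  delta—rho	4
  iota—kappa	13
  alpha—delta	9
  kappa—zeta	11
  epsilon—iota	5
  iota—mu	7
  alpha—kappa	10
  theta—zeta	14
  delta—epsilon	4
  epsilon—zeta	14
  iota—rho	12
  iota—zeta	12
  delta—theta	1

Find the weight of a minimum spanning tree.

51

Kruskal's algorithm — process edges by increasing weight (ties by edge label):
delta—theta (1): add — endpoints in different components.
delta—epsilon (4): add — endpoints in different components.
delta—rho (4): add — endpoints in different components.
epsilon—iota (5): add — endpoints in different components.
iota—mu (7): add — endpoints in different components.
alpha—delta (9): add — endpoints in different components.
alpha—kappa (10): add — endpoints in different components.
kappa—zeta (11): add — endpoints in different components.
MST edges: delta—theta, delta—epsilon, delta—rho, epsilon—iota, iota—mu, alpha—delta, alpha—kappa, kappa—zeta; total weight 1+4+4+5+7+9+10+11 = 51.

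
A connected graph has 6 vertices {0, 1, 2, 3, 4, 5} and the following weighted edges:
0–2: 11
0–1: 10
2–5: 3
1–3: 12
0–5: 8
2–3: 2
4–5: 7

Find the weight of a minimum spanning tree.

30

Grow the tree from 2 using Prim:
Step 1: frontier [2–3 2, 2–5 3, 0–2 11] → take 2–3 (2); add 3.
Step 2: frontier [2–5 3, 0–2 11, 1–3 12] → take 2–5 (3); add 5.
Step 3: frontier [0–2 11, 1–3 12, 4–5 7, 0–5 8] → take 4–5 (7); add 4.
Step 4: frontier [0–2 11, 1–3 12, 0–5 8] → take 0–5 (8); add 0.
Step 5: frontier [0–1 10, 1–3 12] → take 0–1 (10); add 1.
MST edges: 2–3, 2–5, 4–5, 0–5, 0–1; total weight 2+3+7+8+10 = 30.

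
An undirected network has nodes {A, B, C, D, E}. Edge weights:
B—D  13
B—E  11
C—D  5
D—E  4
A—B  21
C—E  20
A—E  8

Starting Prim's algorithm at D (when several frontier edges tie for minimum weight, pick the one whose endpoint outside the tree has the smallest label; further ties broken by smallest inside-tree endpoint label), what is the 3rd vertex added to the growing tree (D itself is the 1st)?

Prim, starting at D.
Step 1: cheapest edge leaving the tree is D—E (4); add E.
Step 2: cheapest edge leaving the tree is C—D (5); add C.
Step 3: cheapest edge leaving the tree is A—E (8); add A.
Step 4: cheapest edge leaving the tree is B—E (11); add B.
Vertex order: D, E, C, A, B. The 3rd vertex is C.

C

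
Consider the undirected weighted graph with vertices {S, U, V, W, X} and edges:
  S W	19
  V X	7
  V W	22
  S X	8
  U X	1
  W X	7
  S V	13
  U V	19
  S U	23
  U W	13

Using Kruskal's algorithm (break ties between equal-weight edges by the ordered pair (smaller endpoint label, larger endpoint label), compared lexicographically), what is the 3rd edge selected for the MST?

W-X

Kruskal's algorithm — process edges by increasing weight (ties by edge label):
U X (1): add — endpoints in different components.
V X (7): add — endpoints in different components.
W X (7): add — endpoints in different components.
S X (8): add — endpoints in different components.
The 3rd edge added is W X.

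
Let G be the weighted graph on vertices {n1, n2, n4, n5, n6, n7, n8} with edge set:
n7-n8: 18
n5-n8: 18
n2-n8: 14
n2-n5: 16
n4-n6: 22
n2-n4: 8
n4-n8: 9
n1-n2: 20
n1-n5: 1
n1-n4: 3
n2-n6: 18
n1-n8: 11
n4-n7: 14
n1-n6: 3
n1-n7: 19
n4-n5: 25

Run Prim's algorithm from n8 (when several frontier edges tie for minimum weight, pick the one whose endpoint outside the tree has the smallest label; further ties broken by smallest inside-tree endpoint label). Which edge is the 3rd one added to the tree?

Prim, starting at n8.
Step 1: cheapest edge leaving the tree is n4-n8 (9); add n4.
Step 2: cheapest edge leaving the tree is n1-n4 (3); add n1.
Step 3: cheapest edge leaving the tree is n1-n5 (1); add n5.
Step 4: cheapest edge leaving the tree is n1-n6 (3); add n6.
Step 5: cheapest edge leaving the tree is n2-n4 (8); add n2.
Step 6: cheapest edge leaving the tree is n4-n7 (14); add n7.
The 3rd edge added is n1-n5.

n1-n5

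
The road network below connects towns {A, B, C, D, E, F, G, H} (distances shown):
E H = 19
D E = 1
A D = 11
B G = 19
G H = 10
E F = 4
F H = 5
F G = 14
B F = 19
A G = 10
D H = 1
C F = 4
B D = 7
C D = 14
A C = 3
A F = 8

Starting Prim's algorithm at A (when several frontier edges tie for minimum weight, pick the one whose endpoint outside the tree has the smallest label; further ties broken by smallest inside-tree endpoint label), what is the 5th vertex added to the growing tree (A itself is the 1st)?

D

Prim, starting at A.
Step 1: cheapest edge leaving the tree is A C (3); add C.
Step 2: cheapest edge leaving the tree is C F (4); add F.
Step 3: cheapest edge leaving the tree is E F (4); add E.
Step 4: cheapest edge leaving the tree is D E (1); add D.
Step 5: cheapest edge leaving the tree is D H (1); add H.
Step 6: cheapest edge leaving the tree is B D (7); add B.
Step 7: cheapest edge leaving the tree is A G (10); add G.
Vertex order: A, C, F, E, D, H, B, G. The 5th vertex is D.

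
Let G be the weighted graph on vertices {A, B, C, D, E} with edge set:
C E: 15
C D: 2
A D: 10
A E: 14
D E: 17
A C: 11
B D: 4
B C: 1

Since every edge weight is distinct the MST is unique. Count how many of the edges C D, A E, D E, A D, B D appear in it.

Sort edges by weight, then run Kruskal:
B C (1): add — endpoints in different components.
C D (2): add — endpoints in different components.
B D (4): skip — B and D already connected.
A D (10): add — endpoints in different components.
A C (11): skip — A and C already connected.
A E (14): add — endpoints in different components.
MST edge set: {B C, C D, A D, A E}.
Of the listed edges, {C D, A E, A D} are in the MST → 3.

3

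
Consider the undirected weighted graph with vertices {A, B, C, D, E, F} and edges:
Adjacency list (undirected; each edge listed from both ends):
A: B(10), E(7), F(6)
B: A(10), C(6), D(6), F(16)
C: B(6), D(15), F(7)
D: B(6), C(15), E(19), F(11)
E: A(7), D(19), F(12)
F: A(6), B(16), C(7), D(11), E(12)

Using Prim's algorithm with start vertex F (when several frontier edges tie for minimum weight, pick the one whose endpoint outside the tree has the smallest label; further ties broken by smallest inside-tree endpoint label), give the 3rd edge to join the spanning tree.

B-C

Prim's algorithm from F:
Step 1: cheapest edge leaving the tree is A-F (6); add A.
Step 2: cheapest edge leaving the tree is C-F (7); add C.
Step 3: cheapest edge leaving the tree is B-C (6); add B.
Step 4: cheapest edge leaving the tree is B-D (6); add D.
Step 5: cheapest edge leaving the tree is A-E (7); add E.
The 3rd edge added is B-C.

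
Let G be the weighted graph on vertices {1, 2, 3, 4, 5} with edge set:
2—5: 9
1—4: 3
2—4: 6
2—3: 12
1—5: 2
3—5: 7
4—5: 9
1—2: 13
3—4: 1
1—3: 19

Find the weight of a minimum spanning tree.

12

Prim's algorithm from 5:
Step 1: cheapest edge leaving the tree is 1—5 (2); add 1.
Step 2: cheapest edge leaving the tree is 1—4 (3); add 4.
Step 3: cheapest edge leaving the tree is 3—4 (1); add 3.
Step 4: cheapest edge leaving the tree is 2—4 (6); add 2.
MST edges: 1—5, 1—4, 3—4, 2—4; total weight 2+3+1+6 = 12.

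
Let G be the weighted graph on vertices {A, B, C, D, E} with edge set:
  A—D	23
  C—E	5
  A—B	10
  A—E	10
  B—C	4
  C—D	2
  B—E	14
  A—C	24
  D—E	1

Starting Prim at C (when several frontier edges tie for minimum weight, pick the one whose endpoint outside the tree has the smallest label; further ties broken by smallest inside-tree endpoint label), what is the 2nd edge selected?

D-E

Prim, starting at C.
Step 1: cheapest edge leaving the tree is C—D (2); add D.
Step 2: cheapest edge leaving the tree is D—E (1); add E.
Step 3: cheapest edge leaving the tree is B—C (4); add B.
Step 4: cheapest edge leaving the tree is A—B (10); add A.
The 2nd edge added is D—E.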